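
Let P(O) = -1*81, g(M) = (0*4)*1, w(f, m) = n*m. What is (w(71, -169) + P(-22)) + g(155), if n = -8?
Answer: 1271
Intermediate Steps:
w(f, m) = -8*m
g(M) = 0 (g(M) = 0*1 = 0)
P(O) = -81
(w(71, -169) + P(-22)) + g(155) = (-8*(-169) - 81) + 0 = (1352 - 81) + 0 = 1271 + 0 = 1271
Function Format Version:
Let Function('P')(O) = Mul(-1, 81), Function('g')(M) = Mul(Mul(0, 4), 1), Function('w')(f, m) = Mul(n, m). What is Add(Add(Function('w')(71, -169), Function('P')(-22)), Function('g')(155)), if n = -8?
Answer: 1271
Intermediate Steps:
Function('w')(f, m) = Mul(-8, m)
Function('g')(M) = 0 (Function('g')(M) = Mul(0, 1) = 0)
Function('P')(O) = -81
Add(Add(Function('w')(71, -169), Function('P')(-22)), Function('g')(155)) = Add(Add(Mul(-8, -169), -81), 0) = Add(Add(1352, -81), 0) = Add(1271, 0) = 1271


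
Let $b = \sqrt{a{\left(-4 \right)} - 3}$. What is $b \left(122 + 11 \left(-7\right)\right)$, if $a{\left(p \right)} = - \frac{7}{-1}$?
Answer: $90$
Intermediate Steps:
$a{\left(p \right)} = 7$ ($a{\left(p \right)} = \left(-7\right) \left(-1\right) = 7$)
$b = 2$ ($b = \sqrt{7 - 3} = \sqrt{4} = 2$)
$b \left(122 + 11 \left(-7\right)\right) = 2 \left(122 + 11 \left(-7\right)\right) = 2 \left(122 - 77\right) = 2 \cdot 45 = 90$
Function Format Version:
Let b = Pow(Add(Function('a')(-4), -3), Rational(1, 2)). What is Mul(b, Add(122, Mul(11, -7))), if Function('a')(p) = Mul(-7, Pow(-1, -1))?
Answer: 90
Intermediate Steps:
Function('a')(p) = 7 (Function('a')(p) = Mul(-7, -1) = 7)
b = 2 (b = Pow(Add(7, -3), Rational(1, 2)) = Pow(4, Rational(1, 2)) = 2)
Mul(b, Add(122, Mul(11, -7))) = Mul(2, Add(122, Mul(11, -7))) = Mul(2, Add(122, -77)) = Mul(2, 45) = 90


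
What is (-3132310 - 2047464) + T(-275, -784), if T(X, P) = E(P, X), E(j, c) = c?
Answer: -5180049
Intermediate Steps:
T(X, P) = X
(-3132310 - 2047464) + T(-275, -784) = (-3132310 - 2047464) - 275 = -5179774 - 275 = -5180049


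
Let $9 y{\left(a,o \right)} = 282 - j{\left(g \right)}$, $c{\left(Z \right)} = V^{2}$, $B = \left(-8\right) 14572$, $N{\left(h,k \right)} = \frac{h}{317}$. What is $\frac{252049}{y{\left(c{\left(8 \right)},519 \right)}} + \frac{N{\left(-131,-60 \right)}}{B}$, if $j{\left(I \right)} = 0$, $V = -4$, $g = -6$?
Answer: $\frac{13971551944669}{1736865824} \approx 8044.1$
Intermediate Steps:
$N{\left(h,k \right)} = \frac{h}{317}$ ($N{\left(h,k \right)} = h \frac{1}{317} = \frac{h}{317}$)
$B = -116576$
$c{\left(Z \right)} = 16$ ($c{\left(Z \right)} = \left(-4\right)^{2} = 16$)
$y{\left(a,o \right)} = \frac{94}{3}$ ($y{\left(a,o \right)} = \frac{282 - 0}{9} = \frac{282 + 0}{9} = \frac{1}{9} \cdot 282 = \frac{94}{3}$)
$\frac{252049}{y{\left(c{\left(8 \right)},519 \right)}} + \frac{N{\left(-131,-60 \right)}}{B} = \frac{252049}{\frac{94}{3}} + \frac{\frac{1}{317} \left(-131\right)}{-116576} = 252049 \cdot \frac{3}{94} - - \frac{131}{36954592} = \frac{756147}{94} + \frac{131}{36954592} = \frac{13971551944669}{1736865824}$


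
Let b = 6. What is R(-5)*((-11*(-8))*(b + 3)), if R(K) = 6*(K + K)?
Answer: -47520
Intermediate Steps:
R(K) = 12*K (R(K) = 6*(2*K) = 12*K)
R(-5)*((-11*(-8))*(b + 3)) = (12*(-5))*((-11*(-8))*(6 + 3)) = -5280*9 = -60*792 = -47520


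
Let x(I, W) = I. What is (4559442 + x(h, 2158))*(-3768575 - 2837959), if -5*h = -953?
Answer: -150616838997042/5 ≈ -3.0123e+13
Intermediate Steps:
h = 953/5 (h = -⅕*(-953) = 953/5 ≈ 190.60)
(4559442 + x(h, 2158))*(-3768575 - 2837959) = (4559442 + 953/5)*(-3768575 - 2837959) = (22798163/5)*(-6606534) = -150616838997042/5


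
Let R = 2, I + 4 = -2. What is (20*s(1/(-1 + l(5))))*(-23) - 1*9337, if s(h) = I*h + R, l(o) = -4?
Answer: -10809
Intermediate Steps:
I = -6 (I = -4 - 2 = -6)
s(h) = 2 - 6*h (s(h) = -6*h + 2 = 2 - 6*h)
(20*s(1/(-1 + l(5))))*(-23) - 1*9337 = (20*(2 - 6/(-1 - 4)))*(-23) - 1*9337 = (20*(2 - 6/(-5)))*(-23) - 9337 = (20*(2 - 6*(-⅕)))*(-23) - 9337 = (20*(2 + 6/5))*(-23) - 9337 = (20*(16/5))*(-23) - 9337 = 64*(-23) - 9337 = -1472 - 9337 = -10809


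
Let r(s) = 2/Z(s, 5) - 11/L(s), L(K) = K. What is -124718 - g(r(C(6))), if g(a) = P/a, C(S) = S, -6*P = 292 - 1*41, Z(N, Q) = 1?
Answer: -124467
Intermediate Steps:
P = -251/6 (P = -(292 - 1*41)/6 = -(292 - 41)/6 = -⅙*251 = -251/6 ≈ -41.833)
r(s) = 2 - 11/s (r(s) = 2/1 - 11/s = 2*1 - 11/s = 2 - 11/s)
g(a) = -251/(6*a)
-124718 - g(r(C(6))) = -124718 - (-251)/(6*(2 - 11/6)) = -124718 - (-251)/(6*⅙) = -124718 - (-251)*6/6 = -124718 - 1*(-251) = -124718 + 251 = -124467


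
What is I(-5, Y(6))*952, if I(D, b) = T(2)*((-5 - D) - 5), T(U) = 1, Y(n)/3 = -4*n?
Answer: -4760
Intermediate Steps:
Y(n) = -12*n (Y(n) = 3*(-4*n) = -12*n)
I(D, b) = -10 - D (I(D, b) = 1*((-5 - D) - 5) = 1*(-10 - D) = -10 - D)
I(-5, Y(6))*952 = (-10 - 1*(-5))*952 = (-10 + 5)*952 = -5*952 = -4760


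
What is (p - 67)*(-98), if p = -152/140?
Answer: 33362/5 ≈ 6672.4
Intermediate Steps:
p = -38/35 (p = -152*1/140 = -38/35 ≈ -1.0857)
(p - 67)*(-98) = (-38/35 - 67)*(-98) = -2383/35*(-98) = 33362/5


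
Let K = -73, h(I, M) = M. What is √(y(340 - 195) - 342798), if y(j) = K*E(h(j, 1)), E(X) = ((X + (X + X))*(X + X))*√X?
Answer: 2*I*√85809 ≈ 585.86*I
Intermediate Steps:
E(X) = 6*X^(5/2) (E(X) = ((X + 2*X)*(2*X))*√X = ((3*X)*(2*X))*√X = (6*X²)*√X = 6*X^(5/2))
y(j) = -438 (y(j) = -438*1^(5/2) = -438)
√(y(340 - 195) - 342798) = √(-438 - 342798) = √(-343236) = 2*I*√85809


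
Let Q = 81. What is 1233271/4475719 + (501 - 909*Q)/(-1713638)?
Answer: 1220340214465/3834881077861 ≈ 0.31822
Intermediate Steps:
1233271/4475719 + (501 - 909*Q)/(-1713638) = 1233271/4475719 + (501 - 909*81)/(-1713638) = 1233271*(1/4475719) + (501 - 73629)*(-1/1713638) = 1233271/4475719 - 73128*(-1/1713638) = 1233271/4475719 + 36564/856819 = 1220340214465/3834881077861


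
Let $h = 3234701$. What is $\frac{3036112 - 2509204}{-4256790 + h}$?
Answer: $- \frac{526908}{1022089} \approx -0.51552$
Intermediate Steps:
$\frac{3036112 - 2509204}{-4256790 + h} = \frac{3036112 - 2509204}{-4256790 + 3234701} = \frac{526908}{-1022089} = 526908 \left(- \frac{1}{1022089}\right) = - \frac{526908}{1022089}$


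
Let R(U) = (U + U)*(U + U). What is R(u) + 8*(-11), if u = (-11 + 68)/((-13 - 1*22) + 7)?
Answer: -13999/196 ≈ -71.423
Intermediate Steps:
u = -57/28 (u = 57/((-13 - 22) + 7) = 57/(-35 + 7) = 57/(-28) = 57*(-1/28) = -57/28 ≈ -2.0357)
R(U) = 4*U² (R(U) = (2*U)*(2*U) = 4*U²)
R(u) + 8*(-11) = 4*(-57/28)² + 8*(-11) = 4*(3249/784) - 88 = 3249/196 - 88 = -13999/196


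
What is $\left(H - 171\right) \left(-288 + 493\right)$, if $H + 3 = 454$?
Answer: $57400$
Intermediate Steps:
$H = 451$ ($H = -3 + 454 = 451$)
$\left(H - 171\right) \left(-288 + 493\right) = \left(451 - 171\right) \left(-288 + 493\right) = 280 \cdot 205 = 57400$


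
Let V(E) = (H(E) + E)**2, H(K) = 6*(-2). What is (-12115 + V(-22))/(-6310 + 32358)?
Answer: -10959/26048 ≈ -0.42072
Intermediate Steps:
H(K) = -12
V(E) = (-12 + E)**2
(-12115 + V(-22))/(-6310 + 32358) = (-12115 + (-12 - 22)**2)/(-6310 + 32358) = (-12115 + (-34)**2)/26048 = (-12115 + 1156)*(1/26048) = -10959*1/26048 = -10959/26048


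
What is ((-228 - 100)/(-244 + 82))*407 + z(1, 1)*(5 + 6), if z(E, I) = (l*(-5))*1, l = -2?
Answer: 75658/81 ≈ 934.05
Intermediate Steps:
z(E, I) = 10 (z(E, I) = -2*(-5)*1 = 10*1 = 10)
((-228 - 100)/(-244 + 82))*407 + z(1, 1)*(5 + 6) = ((-228 - 100)/(-244 + 82))*407 + 10*(5 + 6) = -328/(-162)*407 + 10*11 = -328*(-1/162)*407 + 110 = (164/81)*407 + 110 = 66748/81 + 110 = 75658/81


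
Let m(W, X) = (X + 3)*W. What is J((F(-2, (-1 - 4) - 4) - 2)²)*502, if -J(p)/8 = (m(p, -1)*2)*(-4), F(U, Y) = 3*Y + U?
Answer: 61750016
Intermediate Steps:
m(W, X) = W*(3 + X) (m(W, X) = (3 + X)*W = W*(3 + X))
F(U, Y) = U + 3*Y
J(p) = 128*p (J(p) = -8*(p*(3 - 1))*2*(-4) = -8*(p*2)*2*(-4) = -8*(2*p)*2*(-4) = -8*4*p*(-4) = -(-128)*p = 128*p)
J((F(-2, (-1 - 4) - 4) - 2)²)*502 = (128*((-2 + 3*((-1 - 4) - 4)) - 2)²)*502 = (128*((-2 + 3*(-5 - 4)) - 2)²)*502 = (128*((-2 + 3*(-9)) - 2)²)*502 = (128*((-2 - 27) - 2)²)*502 = (128*(-29 - 2)²)*502 = (128*(-31)²)*502 = (128*961)*502 = 123008*502 = 61750016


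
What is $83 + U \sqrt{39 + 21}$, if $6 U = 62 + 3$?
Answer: $83 + \frac{65 \sqrt{15}}{3} \approx 166.91$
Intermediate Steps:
$U = \frac{65}{6}$ ($U = \frac{62 + 3}{6} = \frac{1}{6} \cdot 65 = \frac{65}{6} \approx 10.833$)
$83 + U \sqrt{39 + 21} = 83 + \frac{65 \sqrt{39 + 21}}{6} = 83 + \frac{65 \sqrt{60}}{6} = 83 + \frac{65 \cdot 2 \sqrt{15}}{6} = 83 + \frac{65 \sqrt{15}}{3}$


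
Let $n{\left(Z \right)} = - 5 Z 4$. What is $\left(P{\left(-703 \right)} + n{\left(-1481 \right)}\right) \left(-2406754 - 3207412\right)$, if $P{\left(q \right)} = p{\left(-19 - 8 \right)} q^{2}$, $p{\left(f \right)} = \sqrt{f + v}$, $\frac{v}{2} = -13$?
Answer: $-166291596920 - 2774571364694 i \sqrt{53} \approx -1.6629 \cdot 10^{11} - 2.0199 \cdot 10^{13} i$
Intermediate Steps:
$v = -26$ ($v = 2 \left(-13\right) = -26$)
$n{\left(Z \right)} = - 20 Z$
$p{\left(f \right)} = \sqrt{-26 + f}$ ($p{\left(f \right)} = \sqrt{f - 26} = \sqrt{-26 + f}$)
$P{\left(q \right)} = i \sqrt{53} q^{2}$ ($P{\left(q \right)} = \sqrt{-26 - 27} q^{2} = \sqrt{-53} q^{2} = i \sqrt{53} q^{2}$)
$\left(P{\left(-703 \right)} + n{\left(-1481 \right)}\right) \left(-2406754 - 3207412\right) = \left(i \sqrt{53} \left(-703\right)^{2} - -29620\right) \left(-2406754 - 3207412\right) = \left(i \sqrt{53} \cdot 494209 + 29620\right) \left(-5614166\right) = \left(494209 i \sqrt{53} + 29620\right) \left(-5614166\right) = \left(29620 + 494209 i \sqrt{53}\right) \left(-5614166\right) = -166291596920 - 2774571364694 i \sqrt{53}$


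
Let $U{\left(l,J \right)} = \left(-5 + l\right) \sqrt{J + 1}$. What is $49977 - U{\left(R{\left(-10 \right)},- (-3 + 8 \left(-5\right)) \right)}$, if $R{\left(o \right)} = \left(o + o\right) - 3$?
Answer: $49977 + 56 \sqrt{11} \approx 50163.0$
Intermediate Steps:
$R{\left(o \right)} = -3 + 2 o$ ($R{\left(o \right)} = 2 o - 3 = -3 + 2 o$)
$U{\left(l,J \right)} = \sqrt{1 + J} \left(-5 + l\right)$ ($U{\left(l,J \right)} = \left(-5 + l\right) \sqrt{1 + J} = \sqrt{1 + J} \left(-5 + l\right)$)
$49977 - U{\left(R{\left(-10 \right)},- (-3 + 8 \left(-5\right)) \right)} = 49977 - \sqrt{1 - \left(-3 + 8 \left(-5\right)\right)} \left(-5 + \left(-3 + 2 \left(-10\right)\right)\right) = 49977 - \sqrt{1 - \left(-3 - 40\right)} \left(-5 - 23\right) = 49977 - \sqrt{1 - -43} \left(-5 - 23\right) = 49977 - \sqrt{1 + 43} \left(-28\right) = 49977 - \sqrt{44} \left(-28\right) = 49977 - 2 \sqrt{11} \left(-28\right) = 49977 - - 56 \sqrt{11} = 49977 + 56 \sqrt{11}$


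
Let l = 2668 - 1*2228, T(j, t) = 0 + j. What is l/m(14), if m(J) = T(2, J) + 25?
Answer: 440/27 ≈ 16.296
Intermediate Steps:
T(j, t) = j
m(J) = 27 (m(J) = 2 + 25 = 27)
l = 440 (l = 2668 - 2228 = 440)
l/m(14) = 440/27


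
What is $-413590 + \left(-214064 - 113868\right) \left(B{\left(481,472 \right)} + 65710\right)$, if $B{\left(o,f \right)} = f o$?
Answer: $-95999883134$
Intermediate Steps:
$-413590 + \left(-214064 - 113868\right) \left(B{\left(481,472 \right)} + 65710\right) = -413590 + \left(-214064 - 113868\right) \left(472 \cdot 481 + 65710\right) = -413590 - 327932 \left(227032 + 65710\right) = -413590 - 95999469544 = -95999883134$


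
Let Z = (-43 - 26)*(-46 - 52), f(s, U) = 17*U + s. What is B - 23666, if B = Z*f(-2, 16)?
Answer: 1802074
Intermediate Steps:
f(s, U) = s + 17*U
Z = 6762 (Z = -69*(-98) = 6762)
B = 1825740 (B = 6762*(-2 + 17*16) = 6762*(-2 + 272) = 6762*270 = 1825740)
B - 23666 = 1825740 - 23666 = 1802074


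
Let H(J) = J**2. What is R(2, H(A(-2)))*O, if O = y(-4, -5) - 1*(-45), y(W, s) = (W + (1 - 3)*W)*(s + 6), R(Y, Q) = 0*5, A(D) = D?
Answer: 0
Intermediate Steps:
R(Y, Q) = 0
y(W, s) = -W*(6 + s) (y(W, s) = (W - 2*W)*(6 + s) = (-W)*(6 + s) = -W*(6 + s))
O = 49 (O = -1*(-4)*(6 - 5) - 1*(-45) = -1*(-4)*1 + 45 = 4 + 45 = 49)
R(2, H(A(-2)))*O = 0*49 = 0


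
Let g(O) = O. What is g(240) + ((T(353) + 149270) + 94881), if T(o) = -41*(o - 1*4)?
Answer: 230082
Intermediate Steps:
T(o) = 164 - 41*o (T(o) = -41*(o - 4) = -41*(-4 + o) = 164 - 41*o)
g(240) + ((T(353) + 149270) + 94881) = 240 + (((164 - 41*353) + 149270) + 94881) = 240 + (((164 - 14473) + 149270) + 94881) = 240 + ((-14309 + 149270) + 94881) = 240 + (134961 + 94881) = 240 + 229842 = 230082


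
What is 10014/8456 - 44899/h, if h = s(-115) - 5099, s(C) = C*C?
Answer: -74573045/17178364 ≈ -4.3411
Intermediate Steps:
s(C) = C²
h = 8126 (h = (-115)² - 5099 = 13225 - 5099 = 8126)
10014/8456 - 44899/h = 10014/8456 - 44899/8126 = 10014*(1/8456) - 44899*1/8126 = 5007/4228 - 44899/8126 = -74573045/17178364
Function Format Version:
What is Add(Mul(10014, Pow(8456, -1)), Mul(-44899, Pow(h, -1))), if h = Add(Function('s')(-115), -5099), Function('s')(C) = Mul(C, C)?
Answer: Rational(-74573045, 17178364) ≈ -4.3411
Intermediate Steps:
Function('s')(C) = Pow(C, 2)
h = 8126 (h = Add(Pow(-115, 2), -5099) = Add(13225, -5099) = 8126)
Add(Mul(10014, Pow(8456, -1)), Mul(-44899, Pow(h, -1))) = Add(Mul(10014, Pow(8456, -1)), Mul(-44899, Pow(8126, -1))) = Add(Mul(10014, Rational(1, 8456)), Mul(-44899, Rational(1, 8126))) = Add(Rational(5007, 4228), Rational(-44899, 8126)) = Rational(-74573045, 17178364)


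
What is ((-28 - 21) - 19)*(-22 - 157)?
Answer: 12172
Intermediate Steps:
((-28 - 21) - 19)*(-22 - 157) = (-49 - 19)*(-179) = -68*(-179) = 12172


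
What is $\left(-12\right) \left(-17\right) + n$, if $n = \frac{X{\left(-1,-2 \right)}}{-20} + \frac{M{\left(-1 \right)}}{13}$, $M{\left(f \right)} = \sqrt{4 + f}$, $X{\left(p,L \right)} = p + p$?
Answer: $\frac{2041}{10} + \frac{\sqrt{3}}{13} \approx 204.23$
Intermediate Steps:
$X{\left(p,L \right)} = 2 p$
$n = \frac{1}{10} + \frac{\sqrt{3}}{13}$ ($n = \frac{2 \left(-1\right)}{-20} + \frac{\sqrt{4 - 1}}{13} = \left(-2\right) \left(- \frac{1}{20}\right) + \sqrt{3} \cdot \frac{1}{13} = \frac{1}{10} + \frac{\sqrt{3}}{13} \approx 0.23323$)
$\left(-12\right) \left(-17\right) + n = \left(-12\right) \left(-17\right) + \left(\frac{1}{10} + \frac{\sqrt{3}}{13}\right) = 204 + \left(\frac{1}{10} + \frac{\sqrt{3}}{13}\right) = \frac{2041}{10} + \frac{\sqrt{3}}{13}$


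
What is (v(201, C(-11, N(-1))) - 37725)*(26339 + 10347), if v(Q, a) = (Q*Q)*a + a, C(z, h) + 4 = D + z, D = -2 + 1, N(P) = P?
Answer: -25098983702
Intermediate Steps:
D = -1
C(z, h) = -5 + z (C(z, h) = -4 + (-1 + z) = -5 + z)
v(Q, a) = a + a*Q**2 (v(Q, a) = Q**2*a + a = a*Q**2 + a = a + a*Q**2)
(v(201, C(-11, N(-1))) - 37725)*(26339 + 10347) = ((-5 - 11)*(1 + 201**2) - 37725)*(26339 + 10347) = (-16*(1 + 40401) - 37725)*36686 = (-16*40402 - 37725)*36686 = (-646432 - 37725)*36686 = -684157*36686 = -25098983702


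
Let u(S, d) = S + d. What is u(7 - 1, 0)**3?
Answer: 216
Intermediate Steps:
u(7 - 1, 0)**3 = ((7 - 1) + 0)**3 = (6 + 0)**3 = 6**3 = 216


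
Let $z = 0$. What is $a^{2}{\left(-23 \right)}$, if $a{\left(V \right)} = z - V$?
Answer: $529$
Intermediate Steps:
$a{\left(V \right)} = - V$ ($a{\left(V \right)} = 0 - V = - V$)
$a^{2}{\left(-23 \right)} = \left(\left(-1\right) \left(-23\right)\right)^{2} = 23^{2} = 529$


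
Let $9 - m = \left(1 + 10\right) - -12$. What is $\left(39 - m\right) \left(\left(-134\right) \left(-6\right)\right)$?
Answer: $42612$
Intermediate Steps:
$m = -14$ ($m = 9 - \left(\left(1 + 10\right) - -12\right) = 9 - \left(11 + 12\right) = 9 - 23 = -14$)
$\left(39 - m\right) \left(\left(-134\right) \left(-6\right)\right) = \left(39 - -14\right) \left(\left(-134\right) \left(-6\right)\right) = \left(39 + 14\right) 804 = 53 \cdot 804 = 42612$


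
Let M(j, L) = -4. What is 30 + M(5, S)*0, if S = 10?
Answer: 30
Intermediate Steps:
30 + M(5, S)*0 = 30 - 4*0 = 30 + 0 = 30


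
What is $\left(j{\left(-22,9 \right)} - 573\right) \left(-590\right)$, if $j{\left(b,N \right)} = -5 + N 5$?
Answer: $314470$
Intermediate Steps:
$j{\left(b,N \right)} = -5 + 5 N$
$\left(j{\left(-22,9 \right)} - 573\right) \left(-590\right) = \left(\left(-5 + 5 \cdot 9\right) - 573\right) \left(-590\right) = \left(\left(-5 + 45\right) - 573\right) \left(-590\right) = \left(40 - 573\right) \left(-590\right) = \left(-533\right) \left(-590\right) = 314470$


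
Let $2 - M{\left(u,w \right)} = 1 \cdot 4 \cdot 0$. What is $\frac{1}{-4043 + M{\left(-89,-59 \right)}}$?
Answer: $- \frac{1}{4041} \approx -0.00024746$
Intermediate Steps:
$M{\left(u,w \right)} = 2$ ($M{\left(u,w \right)} = 2 - 1 \cdot 4 \cdot 0 = 2 - 4 \cdot 0 = 2 - 0 = 2 + 0 = 2$)
$\frac{1}{-4043 + M{\left(-89,-59 \right)}} = \frac{1}{-4043 + 2} = \frac{1}{-4041} = - \frac{1}{4041}$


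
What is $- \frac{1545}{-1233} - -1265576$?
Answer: $\frac{520152251}{411} \approx 1.2656 \cdot 10^{6}$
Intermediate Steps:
$- \frac{1545}{-1233} - -1265576 = \left(-1545\right) \left(- \frac{1}{1233}\right) + 1265576 = \frac{515}{411} + 1265576 = \frac{520152251}{411}$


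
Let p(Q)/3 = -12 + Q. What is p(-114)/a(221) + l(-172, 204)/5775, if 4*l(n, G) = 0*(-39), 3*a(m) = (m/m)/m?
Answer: -250614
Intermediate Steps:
a(m) = 1/(3*m) (a(m) = ((m/m)/m)/3 = (1/m)/3 = 1/(3*m))
l(n, G) = 0 (l(n, G) = (0*(-39))/4 = (¼)*0 = 0)
p(Q) = -36 + 3*Q (p(Q) = 3*(-12 + Q) = -36 + 3*Q)
p(-114)/a(221) + l(-172, 204)/5775 = (-36 + 3*(-114))/(((⅓)/221)) + 0/5775 = (-36 - 342)/(((⅓)*(1/221))) + 0*(1/5775) = -378/1/663 + 0 = -378*663 + 0 = -250614 + 0 = -250614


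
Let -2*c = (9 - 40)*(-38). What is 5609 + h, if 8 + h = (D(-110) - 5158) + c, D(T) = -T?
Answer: -36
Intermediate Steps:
c = -589 (c = -(9 - 40)*(-38)/2 = -(-31)*(-38)/2 = -1/2*1178 = -589)
h = -5645 (h = -8 + ((-1*(-110) - 5158) - 589) = -8 + ((110 - 5158) - 589) = -8 + (-5048 - 589) = -8 - 5637 = -5645)
5609 + h = 5609 - 5645 = -36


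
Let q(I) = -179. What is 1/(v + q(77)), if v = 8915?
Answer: 1/8736 ≈ 0.00011447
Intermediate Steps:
1/(v + q(77)) = 1/(8915 - 179) = 1/8736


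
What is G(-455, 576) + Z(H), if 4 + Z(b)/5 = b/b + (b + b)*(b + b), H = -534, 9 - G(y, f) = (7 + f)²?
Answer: 5363225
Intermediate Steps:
G(y, f) = 9 - (7 + f)²
Z(b) = -15 + 20*b² (Z(b) = -20 + 5*(b/b + (b + b)*(b + b)) = -20 + 5*(1 + (2*b)*(2*b)) = -20 + 5*(1 + 4*b²) = -20 + (5 + 20*b²) = -15 + 20*b²)
G(-455, 576) + Z(H) = (9 - (7 + 576)²) + (-15 + 20*(-534)²) = (9 - 1*583²) + (-15 + 20*285156) = (9 - 1*339889) + (-15 + 5703120) = (9 - 339889) + 5703105 = -339880 + 5703105 = 5363225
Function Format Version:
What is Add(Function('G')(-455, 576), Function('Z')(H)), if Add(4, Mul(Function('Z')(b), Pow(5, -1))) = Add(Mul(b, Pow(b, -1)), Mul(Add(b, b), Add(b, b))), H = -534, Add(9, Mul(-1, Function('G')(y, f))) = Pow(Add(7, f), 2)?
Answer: 5363225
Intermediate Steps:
Function('G')(y, f) = Add(9, Mul(-1, Pow(Add(7, f), 2)))
Function('Z')(b) = Add(-15, Mul(20, Pow(b, 2))) (Function('Z')(b) = Add(-20, Mul(5, Add(Mul(b, Pow(b, -1)), Mul(Add(b, b), Add(b, b))))) = Add(-20, Mul(5, Add(1, Mul(Mul(2, b), Mul(2, b))))) = Add(-20, Mul(5, Add(1, Mul(4, Pow(b, 2))))) = Add(-20, Add(5, Mul(20, Pow(b, 2)))) = Add(-15, Mul(20, Pow(b, 2))))
Add(Function('G')(-455, 576), Function('Z')(H)) = Add(Add(9, Mul(-1, Pow(Add(7, 576), 2))), Add(-15, Mul(20, Pow(-534, 2)))) = Add(Add(9, Mul(-1, Pow(583, 2))), Add(-15, Mul(20, 285156))) = Add(Add(9, Mul(-1, 339889)), Add(-15, 5703120)) = Add(Add(9, -339889), 5703105) = Add(-339880, 5703105) = 5363225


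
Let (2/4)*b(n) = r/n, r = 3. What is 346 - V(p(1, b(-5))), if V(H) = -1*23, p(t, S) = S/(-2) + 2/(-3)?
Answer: 369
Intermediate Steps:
b(n) = 6/n (b(n) = 2*(3/n) = 6/n)
p(t, S) = -⅔ - S/2 (p(t, S) = S*(-½) + 2*(-⅓) = -S/2 - ⅔ = -⅔ - S/2)
V(H) = -23
346 - V(p(1, b(-5))) = 346 - 1*(-23) = 346 + 23 = 369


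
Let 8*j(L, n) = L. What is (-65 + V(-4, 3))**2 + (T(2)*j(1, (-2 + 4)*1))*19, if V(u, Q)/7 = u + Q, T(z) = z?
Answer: 20755/4 ≈ 5188.8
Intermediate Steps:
j(L, n) = L/8
V(u, Q) = 7*Q + 7*u (V(u, Q) = 7*(u + Q) = 7*(Q + u) = 7*Q + 7*u)
(-65 + V(-4, 3))**2 + (T(2)*j(1, (-2 + 4)*1))*19 = (-65 + (7*3 + 7*(-4)))**2 + (2*((1/8)*1))*19 = (-65 + (21 - 28))**2 + (2*(1/8))*19 = (-65 - 7)**2 + (1/4)*19 = (-72)**2 + 19/4 = 5184 + 19/4 = 20755/4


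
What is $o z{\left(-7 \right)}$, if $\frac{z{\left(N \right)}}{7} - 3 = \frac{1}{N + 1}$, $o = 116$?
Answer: $\frac{6902}{3} \approx 2300.7$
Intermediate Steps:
$z{\left(N \right)} = 21 + \frac{7}{1 + N}$ ($z{\left(N \right)} = 21 + \frac{7}{N + 1} = 21 + \frac{7}{1 + N}$)
$o z{\left(-7 \right)} = 116 \frac{7 \left(4 + 3 \left(-7\right)\right)}{1 - 7} = 116 \frac{7 \left(4 - 21\right)}{-6} = 116 \cdot 7 \left(- \frac{1}{6}\right) \left(-17\right) = 116 \cdot \frac{119}{6} = \frac{6902}{3}$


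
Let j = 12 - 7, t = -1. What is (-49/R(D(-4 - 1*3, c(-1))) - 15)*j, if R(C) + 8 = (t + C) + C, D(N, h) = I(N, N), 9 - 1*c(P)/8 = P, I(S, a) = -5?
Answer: -1180/19 ≈ -62.105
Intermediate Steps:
c(P) = 72 - 8*P
D(N, h) = -5
j = 5
R(C) = -9 + 2*C (R(C) = -8 + ((-1 + C) + C) = -8 + (-1 + 2*C) = -9 + 2*C)
(-49/R(D(-4 - 1*3, c(-1))) - 15)*j = (-49/(-9 + 2*(-5)) - 15)*5 = (-49/(-9 - 10) - 15)*5 = (-49/(-19) - 15)*5 = (-49*(-1/19) - 15)*5 = (49/19 - 15)*5 = -236/19*5 = -1180/19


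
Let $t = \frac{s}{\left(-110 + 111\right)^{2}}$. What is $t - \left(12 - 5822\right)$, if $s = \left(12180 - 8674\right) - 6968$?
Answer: $2348$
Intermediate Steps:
$s = -3462$ ($s = 3506 - 6968 = -3462$)
$t = -3462$ ($t = - \frac{3462}{\left(-110 + 111\right)^{2}} = - \frac{3462}{1^{2}} = - \frac{3462}{1} = \left(-3462\right) 1 = -3462$)
$t - \left(12 - 5822\right) = -3462 - \left(12 - 5822\right) = -3462 - -5810 = -3462 + 5810 = 2348$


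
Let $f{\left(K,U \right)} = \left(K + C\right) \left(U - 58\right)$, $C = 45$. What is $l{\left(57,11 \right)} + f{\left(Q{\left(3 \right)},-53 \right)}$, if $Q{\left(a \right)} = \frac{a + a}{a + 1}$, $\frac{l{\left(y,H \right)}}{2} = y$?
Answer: $- \frac{10095}{2} \approx -5047.5$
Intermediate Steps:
$l{\left(y,H \right)} = 2 y$
$Q{\left(a \right)} = \frac{2 a}{1 + a}$
$f{\left(K,U \right)} = \left(-58 + U\right) \left(45 + K\right)$ ($f{\left(K,U \right)} = \left(K + 45\right) \left(U - 58\right) = \left(45 + K\right) \left(-58 + U\right) = \left(-58 + U\right) \left(45 + K\right)$)
$l{\left(57,11 \right)} + f{\left(Q{\left(3 \right)},-53 \right)} = 2 \cdot 57 + \left(-2610 - 58 \cdot 2 \cdot 3 \frac{1}{1 + 3} + 45 \left(-53\right) + 2 \cdot 3 \frac{1}{1 + 3} \left(-53\right)\right) = 114 - \left(4995 - 2 \cdot 3 \cdot \frac{1}{4} \left(-53\right) + 58 \cdot 2 \cdot 3 \cdot \frac{1}{4}\right) = 114 - \frac{10323}{2} = - \frac{10095}{2}$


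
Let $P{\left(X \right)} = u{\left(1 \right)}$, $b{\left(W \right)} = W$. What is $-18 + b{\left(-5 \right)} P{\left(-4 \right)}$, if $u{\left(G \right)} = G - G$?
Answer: $-18$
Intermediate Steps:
$u{\left(G \right)} = 0$
$P{\left(X \right)} = 0$
$-18 + b{\left(-5 \right)} P{\left(-4 \right)} = -18 - 0 = -18 + 0 = -18$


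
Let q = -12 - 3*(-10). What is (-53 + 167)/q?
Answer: 19/3 ≈ 6.3333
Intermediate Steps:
q = 18 (q = -12 + 30 = 18)
(-53 + 167)/q = (-53 + 167)/18 = 114*(1/18) = 19/3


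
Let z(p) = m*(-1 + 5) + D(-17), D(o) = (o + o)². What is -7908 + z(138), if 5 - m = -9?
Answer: -6696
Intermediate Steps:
m = 14 (m = 5 - 1*(-9) = 5 + 9 = 14)
D(o) = 4*o² (D(o) = (2*o)² = 4*o²)
z(p) = 1212 (z(p) = 14*(-1 + 5) + 4*(-17)² = 14*4 + 4*289 = 56 + 1156 = 1212)
-7908 + z(138) = -7908 + 1212 = -6696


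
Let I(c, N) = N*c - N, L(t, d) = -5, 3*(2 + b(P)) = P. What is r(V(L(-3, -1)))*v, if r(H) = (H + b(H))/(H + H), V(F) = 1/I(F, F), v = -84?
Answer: 2464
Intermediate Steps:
b(P) = -2 + P/3
I(c, N) = -N + N*c
V(F) = 1/(F*(-1 + F))
r(H) = (-2 + 4*H/3)/(2*H) (r(H) = (H + (-2 + H/3))/(H + H) = (-2 + 4*H/3)/((2*H)) = (-2 + 4*H/3)*(1/(2*H)) = (-2 + 4*H/3)/(2*H))
r(V(L(-3, -1)))*v = (⅔ - 1/(1/((-5)*(-1 - 5))))*(-84) = (⅔ - 1/((-⅕/(-6))))*(-84) = (⅔ - 1/((-⅕*(-⅙))))*(-84) = (⅔ - 1/1/30)*(-84) = (⅔ - 1*30)*(-84) = (⅔ - 30)*(-84) = -88/3*(-84) = 2464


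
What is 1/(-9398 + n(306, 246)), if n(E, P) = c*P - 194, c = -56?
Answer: -1/23368 ≈ -4.2794e-5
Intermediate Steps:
n(E, P) = -194 - 56*P (n(E, P) = -56*P - 194 = -194 - 56*P)
1/(-9398 + n(306, 246)) = 1/(-9398 + (-194 - 56*246)) = 1/(-9398 + (-194 - 13776)) = 1/(-9398 - 13970) = 1/(-23368) = -1/23368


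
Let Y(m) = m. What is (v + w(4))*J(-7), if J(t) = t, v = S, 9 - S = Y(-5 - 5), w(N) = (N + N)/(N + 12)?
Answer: -273/2 ≈ -136.50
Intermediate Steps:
w(N) = 2*N/(12 + N) (w(N) = (2*N)/(12 + N) = 2*N/(12 + N))
S = 19 (S = 9 - (-5 - 5) = 9 - 1*(-10) = 9 + 10 = 19)
v = 19
(v + w(4))*J(-7) = (19 + 2*4/(12 + 4))*(-7) = (19 + 2*4/16)*(-7) = (19 + 2*4*(1/16))*(-7) = (19 + ½)*(-7) = (39/2)*(-7) = -273/2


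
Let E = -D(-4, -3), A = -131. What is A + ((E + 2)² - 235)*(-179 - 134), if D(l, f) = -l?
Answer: 72172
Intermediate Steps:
E = -4 (E = -(-1)*(-4) = -1*4 = -4)
A + ((E + 2)² - 235)*(-179 - 134) = -131 + ((-4 + 2)² - 235)*(-179 - 134) = -131 + ((-2)² - 235)*(-313) = -131 + (4 - 235)*(-313) = -131 - 231*(-313) = -131 + 72303 = 72172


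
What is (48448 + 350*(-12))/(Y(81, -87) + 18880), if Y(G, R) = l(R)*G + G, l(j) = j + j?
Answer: 44248/4867 ≈ 9.0914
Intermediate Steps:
l(j) = 2*j
Y(G, R) = G + 2*G*R (Y(G, R) = (2*R)*G + G = 2*G*R + G = G + 2*G*R)
(48448 + 350*(-12))/(Y(81, -87) + 18880) = (48448 + 350*(-12))/(81*(1 + 2*(-87)) + 18880) = (48448 - 4200)/(81*(1 - 174) + 18880) = 44248/(81*(-173) + 18880) = 44248/(-14013 + 18880) = 44248/4867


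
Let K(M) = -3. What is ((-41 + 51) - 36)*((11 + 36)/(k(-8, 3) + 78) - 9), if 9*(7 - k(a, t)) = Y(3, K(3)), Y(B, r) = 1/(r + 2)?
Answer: 84123/383 ≈ 219.64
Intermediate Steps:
Y(B, r) = 1/(2 + r)
k(a, t) = 64/9 (k(a, t) = 7 - 1/(9*(2 - 3)) = 7 - ⅑/(-1) = 7 - ⅑*(-1) = 7 + ⅑ = 64/9)
((-41 + 51) - 36)*((11 + 36)/(k(-8, 3) + 78) - 9) = ((-41 + 51) - 36)*((11 + 36)/(64/9 + 78) - 9) = (10 - 36)*(47/(766/9) - 9) = -26*(47*(9/766) - 9) = -26*(423/766 - 9) = -26*(-6471/766) = 84123/383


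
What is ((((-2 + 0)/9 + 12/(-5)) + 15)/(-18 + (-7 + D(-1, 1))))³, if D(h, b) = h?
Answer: -172808693/1601613000 ≈ -0.10790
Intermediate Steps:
((((-2 + 0)/9 + 12/(-5)) + 15)/(-18 + (-7 + D(-1, 1))))³ = ((((-2 + 0)/9 + 12/(-5)) + 15)/(-18 + (-7 - 1)))³ = (((-2*⅑ + 12*(-⅕)) + 15)/(-18 - 8))³ = (((-2/9 - 12/5) + 15)/(-26))³ = ((-118/45 + 15)*(-1/26))³ = ((557/45)*(-1/26))³ = (-557/1170)³ = -172808693/1601613000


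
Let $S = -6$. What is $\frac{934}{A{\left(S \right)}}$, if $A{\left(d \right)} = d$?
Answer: $- \frac{467}{3} \approx -155.67$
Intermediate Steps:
$\frac{934}{A{\left(S \right)}} = \frac{934}{-6} = 934 \left(- \frac{1}{6}\right) = - \frac{467}{3}$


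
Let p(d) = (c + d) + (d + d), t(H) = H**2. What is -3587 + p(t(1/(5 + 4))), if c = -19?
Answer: -97361/27 ≈ -3606.0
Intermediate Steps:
p(d) = -19 + 3*d (p(d) = (-19 + d) + (d + d) = (-19 + d) + 2*d = -19 + 3*d)
-3587 + p(t(1/(5 + 4))) = -3587 + (-19 + 3*(1/(5 + 4))**2) = -3587 + (-19 + 3*(1/9)**2) = -3587 + (-19 + 3*(1/81)) = -3587 + (-19 + 1/27) = -3587 - 512/27 = -97361/27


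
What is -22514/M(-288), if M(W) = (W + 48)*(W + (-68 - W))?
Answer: -11257/8160 ≈ -1.3795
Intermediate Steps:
M(W) = -3264 - 68*W (M(W) = (48 + W)*(-68) = -3264 - 68*W)
-22514/M(-288) = -22514/(-3264 - 68*(-288)) = -22514/(-3264 + 19584) = -22514/16320 = -22514*1/16320 = -11257/8160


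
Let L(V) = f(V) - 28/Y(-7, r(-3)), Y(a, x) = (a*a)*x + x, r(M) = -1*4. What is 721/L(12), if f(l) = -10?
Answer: -36050/493 ≈ -73.124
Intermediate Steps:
r(M) = -4
Y(a, x) = x + x*a² (Y(a, x) = a²*x + x = x*a² + x = x + x*a²)
L(V) = -493/50 (L(V) = -10 - 28*(-1/(4*(1 + (-7)²))) = -10 - 28*(-1/(4*(1 + 49))) = -10 - 28/((-4*50)) = -10 - 28/(-200) = -10 - 28*(-1/200) = -10 + 7/50 = -493/50)
721/L(12) = 721/(-493/50) = 721*(-50/493) = -36050/493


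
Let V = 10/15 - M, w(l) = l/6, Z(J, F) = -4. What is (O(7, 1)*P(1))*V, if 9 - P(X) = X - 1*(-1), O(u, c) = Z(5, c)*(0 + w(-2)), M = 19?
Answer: -1540/9 ≈ -171.11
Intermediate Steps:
w(l) = l/6 (w(l) = l*(1/6) = l/6)
O(u, c) = 4/3 (O(u, c) = -4*(0 + (1/6)*(-2)) = -4*(0 - 1/3) = -4*(-1/3) = 4/3)
P(X) = 8 - X (P(X) = 9 - (X - 1*(-1)) = 9 - (X + 1) = 9 - (1 + X) = 9 + (-1 - X) = 8 - X)
V = -55/3 (V = 10/15 - 1*19 = 10*(1/15) - 19 = 2/3 - 19 = -55/3 ≈ -18.333)
(O(7, 1)*P(1))*V = (4*(8 - 1*1)/3)*(-55/3) = (4*(8 - 1)/3)*(-55/3) = ((4/3)*7)*(-55/3) = (28/3)*(-55/3) = -1540/9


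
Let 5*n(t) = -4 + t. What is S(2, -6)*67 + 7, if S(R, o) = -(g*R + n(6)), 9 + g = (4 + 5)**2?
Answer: -48339/5 ≈ -9667.8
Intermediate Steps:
n(t) = -4/5 + t/5 (n(t) = (-4 + t)/5 = -4/5 + t/5)
g = 72 (g = -9 + (4 + 5)**2 = -9 + 9**2 = -9 + 81 = 72)
S(R, o) = -2/5 - 72*R (S(R, o) = -(72*R + (-4/5 + (1/5)*6)) = -(72*R + (-4/5 + 6/5)) = -(72*R + 2/5) = -(2/5 + 72*R) = -2/5 - 72*R)
S(2, -6)*67 + 7 = (-2/5 - 72*2)*67 + 7 = (-2/5 - 144)*67 + 7 = -722/5*67 + 7 = -48374/5 + 7 = -48339/5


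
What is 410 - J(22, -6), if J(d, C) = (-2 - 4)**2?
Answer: 374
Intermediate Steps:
J(d, C) = 36 (J(d, C) = (-6)**2 = 36)
410 - J(22, -6) = 410 - 1*36 = 410 - 36 = 374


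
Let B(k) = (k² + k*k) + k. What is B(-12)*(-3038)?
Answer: -838488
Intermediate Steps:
B(k) = k + 2*k² (B(k) = (k² + k²) + k = 2*k² + k = k + 2*k²)
B(-12)*(-3038) = -12*(1 + 2*(-12))*(-3038) = -12*(1 - 24)*(-3038) = -12*(-23)*(-3038) = 276*(-3038) = -838488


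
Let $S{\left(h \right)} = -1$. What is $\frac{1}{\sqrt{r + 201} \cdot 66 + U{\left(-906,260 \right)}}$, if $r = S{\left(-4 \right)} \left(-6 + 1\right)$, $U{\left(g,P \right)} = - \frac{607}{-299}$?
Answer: $- \frac{181493}{80222367287} + \frac{5900466 \sqrt{206}}{80222367287} \approx 0.0010534$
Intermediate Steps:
$U{\left(g,P \right)} = \frac{607}{299}$ ($U{\left(g,P \right)} = \left(-607\right) \left(- \frac{1}{299}\right) = \frac{607}{299}$)
$r = 5$ ($r = - (-6 + 1) = \left(-1\right) \left(-5\right) = 5$)
$\frac{1}{\sqrt{r + 201} \cdot 66 + U{\left(-906,260 \right)}} = \frac{1}{\sqrt{5 + 201} \cdot 66 + \frac{607}{299}} = \frac{1}{\sqrt{206} \cdot 66 + \frac{607}{299}} = \frac{1}{66 \sqrt{206} + \frac{607}{299}} = \frac{1}{\frac{607}{299} + 66 \sqrt{206}}$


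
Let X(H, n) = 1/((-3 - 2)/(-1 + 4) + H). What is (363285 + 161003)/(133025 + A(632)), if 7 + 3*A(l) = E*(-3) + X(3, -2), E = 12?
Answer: 6291456/1596131 ≈ 3.9417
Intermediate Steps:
X(H, n) = 1/(-5/3 + H)
A(l) = -169/12 (A(l) = -7/3 + (12*(-3) + 3/(-5 + 3*3))/3 = -7/3 + (-36 + 3/(-5 + 9))/3 = -7/3 + (-36 + 3/4)/3 = -7/3 + (1/3)*(-141/4) = -7/3 - 47/4 = -169/12)
(363285 + 161003)/(133025 + A(632)) = (363285 + 161003)/(133025 - 169/12) = 524288/(1596131/12) = 524288*(12/1596131) = 6291456/1596131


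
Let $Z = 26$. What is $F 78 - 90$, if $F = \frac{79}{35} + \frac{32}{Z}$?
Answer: $\frac{6372}{35} \approx 182.06$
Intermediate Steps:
$F = \frac{1587}{455}$ ($F = \frac{79}{35} + \frac{32}{26} = 79 \cdot \frac{1}{35} + 32 \cdot \frac{1}{26} = \frac{79}{35} + \frac{16}{13} = \frac{1587}{455} \approx 3.4879$)
$F 78 - 90 = \frac{1587}{455} \cdot 78 - 90 = \frac{9522}{35} - 90 = \frac{6372}{35}$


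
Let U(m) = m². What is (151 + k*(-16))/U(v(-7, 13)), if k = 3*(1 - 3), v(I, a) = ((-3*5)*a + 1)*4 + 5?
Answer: 247/594441 ≈ 0.00041552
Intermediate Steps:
v(I, a) = 9 - 60*a (v(I, a) = (-15*a + 1)*4 + 5 = (1 - 15*a)*4 + 5 = (4 - 60*a) + 5 = 9 - 60*a)
k = -6 (k = 3*(-2) = -6)
(151 + k*(-16))/U(v(-7, 13)) = (151 - 6*(-16))/((9 - 60*13)²) = (151 + 96)/((9 - 780)²) = 247/((-771)²) = 247/594441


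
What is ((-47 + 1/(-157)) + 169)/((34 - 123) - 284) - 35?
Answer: -2068788/58561 ≈ -35.327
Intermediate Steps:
((-47 + 1/(-157)) + 169)/((34 - 123) - 284) - 35 = ((-47 - 1/157) + 169)/(-89 - 284) - 35 = (-7380/157 + 169)/(-373) - 35 = -1/373*19153/157 - 35 = -19153/58561 - 35 = -2068788/58561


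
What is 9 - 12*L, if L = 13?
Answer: -147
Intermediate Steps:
9 - 12*L = 9 - 12*13 = 9 - 156 = -147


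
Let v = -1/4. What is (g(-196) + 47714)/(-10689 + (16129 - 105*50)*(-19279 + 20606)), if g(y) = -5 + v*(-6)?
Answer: 95421/28851488 ≈ 0.0033073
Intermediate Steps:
v = -¼ (v = -1*¼ = -¼ ≈ -0.25000)
g(y) = -7/2 (g(y) = -5 - ¼*(-6) = -5 + 3/2 = -7/2)
(g(-196) + 47714)/(-10689 + (16129 - 105*50)*(-19279 + 20606)) = (-7/2 + 47714)/(-10689 + (16129 - 105*50)*(-19279 + 20606)) = 95421/(2*(-10689 + (16129 - 5250)*1327)) = 95421/(2*(-10689 + 10879*1327)) = 95421/(2*(-10689 + 14436433)) = (95421/2)/14425744 = (95421/2)*(1/14425744) = 95421/28851488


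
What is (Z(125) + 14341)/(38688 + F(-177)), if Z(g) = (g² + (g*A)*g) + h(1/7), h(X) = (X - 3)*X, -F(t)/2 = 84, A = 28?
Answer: 11452907/943740 ≈ 12.136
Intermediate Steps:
F(t) = -168 (F(t) = -2*84 = -168)
h(X) = X*(-3 + X) (h(X) = (-3 + X)*X = X*(-3 + X))
Z(g) = -20/49 + 29*g² (Z(g) = (g² + (g*28)*g) + (-3 + 1/7)/7 = (g² + (28*g)*g) + (-3 + ⅐)/7 = (g² + 28*g²) + (⅐)*(-20/7) = 29*g² - 20/49 = -20/49 + 29*g²)
(Z(125) + 14341)/(38688 + F(-177)) = ((-20/49 + 29*125²) + 14341)/(38688 - 168) = ((-20/49 + 29*15625) + 14341)/38520 = ((-20/49 + 453125) + 14341)*(1/38520) = (22203105/49 + 14341)*(1/38520) = (22905814/49)*(1/38520) = 11452907/943740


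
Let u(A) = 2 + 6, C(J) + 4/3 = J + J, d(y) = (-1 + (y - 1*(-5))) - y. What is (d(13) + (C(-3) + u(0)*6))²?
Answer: 17956/9 ≈ 1995.1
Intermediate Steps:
d(y) = 4 (d(y) = (-1 + (y + 5)) - y = (-1 + (5 + y)) - y = (4 + y) - y = 4)
C(J) = -4/3 + 2*J (C(J) = -4/3 + (J + J) = -4/3 + 2*J)
u(A) = 8
(d(13) + (C(-3) + u(0)*6))² = (4 + ((-4/3 + 2*(-3)) + 8*6))² = (4 + ((-4/3 - 6) + 48))² = (4 + (-22/3 + 48))² = (4 + 122/3)² = (134/3)² = 17956/9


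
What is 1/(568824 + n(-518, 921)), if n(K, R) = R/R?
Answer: 1/568825 ≈ 1.7580e-6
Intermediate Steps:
n(K, R) = 1
1/(568824 + n(-518, 921)) = 1/(568824 + 1) = 1/568825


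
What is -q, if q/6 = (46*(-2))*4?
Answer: 2208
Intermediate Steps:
q = -2208 (q = 6*((46*(-2))*4) = 6*(-92*4) = 6*(-368) = -2208)
-q = -1*(-2208) = 2208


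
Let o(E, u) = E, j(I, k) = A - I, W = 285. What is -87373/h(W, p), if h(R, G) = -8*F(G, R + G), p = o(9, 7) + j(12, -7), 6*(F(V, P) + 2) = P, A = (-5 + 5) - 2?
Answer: 262119/1072 ≈ 244.51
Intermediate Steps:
A = -2 (A = 0 - 2 = -2)
j(I, k) = -2 - I
F(V, P) = -2 + P/6
p = -5 (p = 9 + (-2 - 1*12) = 9 + (-2 - 12) = 9 - 14 = -5)
h(R, G) = 16 - 4*G/3 - 4*R/3 (h(R, G) = -8*(-2 + (R + G)/6) = -8*(-2 + (G + R)/6) = -8*(-2 + (G/6 + R/6)) = -8*(-2 + G/6 + R/6) = 16 - 4*G/3 - 4*R/3)
-87373/h(W, p) = -87373/(16 - 4/3*(-5) - 4/3*285) = -87373/(16 + 20/3 - 380) = -87373/(-1072/3) = -87373*(-3/1072) = 262119/1072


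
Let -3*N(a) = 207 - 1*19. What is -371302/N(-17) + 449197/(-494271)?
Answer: 275243491745/46461474 ≈ 5924.1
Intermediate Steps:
N(a) = -188/3 (N(a) = -(207 - 1*19)/3 = -(207 - 19)/3 = -1/3*188 = -188/3)
-371302/N(-17) + 449197/(-494271) = -371302/(-188/3) + 449197/(-494271) = -371302*(-3/188) + 449197*(-1/494271) = 556953/94 - 449197/494271 = 275243491745/46461474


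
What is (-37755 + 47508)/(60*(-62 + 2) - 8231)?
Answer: -9753/11831 ≈ -0.82436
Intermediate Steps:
(-37755 + 47508)/(60*(-62 + 2) - 8231) = 9753/(60*(-60) - 8231) = 9753/(-3600 - 8231) = 9753/(-11831) = 9753*(-1/11831) = -9753/11831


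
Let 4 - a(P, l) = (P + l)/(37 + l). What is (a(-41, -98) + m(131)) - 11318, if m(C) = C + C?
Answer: -674311/61 ≈ -11054.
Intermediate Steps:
a(P, l) = 4 - (P + l)/(37 + l)
m(C) = 2*C
(a(-41, -98) + m(131)) - 11318 = ((148 - 1*(-41) + 3*(-98))/(37 - 98) + 2*131) - 11318 = ((148 + 41 - 294)/(-61) + 262) - 11318 = (-1/61*(-105) + 262) - 11318 = (105/61 + 262) - 11318 = 16087/61 - 11318 = -674311/61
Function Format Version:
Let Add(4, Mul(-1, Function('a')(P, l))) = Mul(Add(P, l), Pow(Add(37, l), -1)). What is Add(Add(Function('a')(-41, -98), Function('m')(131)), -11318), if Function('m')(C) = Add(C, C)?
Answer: Rational(-674311, 61) ≈ -11054.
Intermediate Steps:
Function('a')(P, l) = Add(4, Mul(-1, Pow(Add(37, l), -1), Add(P, l))) (Function('a')(P, l) = Add(4, Mul(-1, Mul(Add(P, l), Pow(Add(37, l), -1)))) = Add(4, Mul(-1, Mul(Pow(Add(37, l), -1), Add(P, l)))) = Add(4, Mul(-1, Pow(Add(37, l), -1), Add(P, l))))
Function('m')(C) = Mul(2, C)
Add(Add(Function('a')(-41, -98), Function('m')(131)), -11318) = Add(Add(Mul(Pow(Add(37, -98), -1), Add(148, Mul(-1, -41), Mul(3, -98))), Mul(2, 131)), -11318) = Add(Add(Mul(Pow(-61, -1), Add(148, 41, -294)), 262), -11318) = Add(Add(Mul(Rational(-1, 61), -105), 262), -11318) = Add(Add(Rational(105, 61), 262), -11318) = Add(Rational(16087, 61), -11318) = Rational(-674311, 61)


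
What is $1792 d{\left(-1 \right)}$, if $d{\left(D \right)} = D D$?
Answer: $1792$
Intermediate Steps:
$d{\left(D \right)} = D^{2}$
$1792 d{\left(-1 \right)} = 1792 \left(-1\right)^{2} = 1792 \cdot 1 = 1792$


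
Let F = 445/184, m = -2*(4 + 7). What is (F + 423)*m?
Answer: -861047/92 ≈ -9359.2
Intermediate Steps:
m = -22 (m = -2*11 = -22)
F = 445/184 (F = 445*(1/184) = 445/184 ≈ 2.4185)
(F + 423)*m = (445/184 + 423)*(-22) = (78277/184)*(-22) = -861047/92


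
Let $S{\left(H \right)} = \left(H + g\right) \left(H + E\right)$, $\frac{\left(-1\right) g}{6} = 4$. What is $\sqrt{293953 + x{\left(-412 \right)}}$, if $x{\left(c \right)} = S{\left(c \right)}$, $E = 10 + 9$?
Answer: $\sqrt{465301} \approx 682.13$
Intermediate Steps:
$E = 19$
$g = -24$ ($g = \left(-6\right) 4 = -24$)
$S{\left(H \right)} = \left(-24 + H\right) \left(19 + H\right)$ ($S{\left(H \right)} = \left(H - 24\right) \left(H + 19\right) = \left(-24 + H\right) \left(19 + H\right)$)
$x{\left(c \right)} = -456 + c^{2} - 5 c$
$\sqrt{293953 + x{\left(-412 \right)}} = \sqrt{293953 - \left(-1604 - 169744\right)} = \sqrt{293953 + \left(-456 + 169744 + 2060\right)} = \sqrt{293953 + 171348} = \sqrt{465301}$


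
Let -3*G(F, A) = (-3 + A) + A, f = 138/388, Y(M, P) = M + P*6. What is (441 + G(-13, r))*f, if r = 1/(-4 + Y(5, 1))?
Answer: 106720/679 ≈ 157.17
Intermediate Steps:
Y(M, P) = M + 6*P
r = 1/7 (r = 1/(-4 + (5 + 6*1)) = 1/(-4 + (5 + 6)) = 1/(-4 + 11) = 1/7 ≈ 0.14286)
f = 69/194 (f = 138*(1/388) = 69/194 ≈ 0.35567)
G(F, A) = 1 - 2*A/3 (G(F, A) = -((-3 + A) + A)/3 = -(-3 + 2*A)/3 = 1 - 2*A/3)
(441 + G(-13, r))*f = (441 + (1 - 2/3*1/7))*(69/194) = (441 + (1 - 2/21))*(69/194) = (441 + 19/21)*(69/194) = (9280/21)*(69/194) = 106720/679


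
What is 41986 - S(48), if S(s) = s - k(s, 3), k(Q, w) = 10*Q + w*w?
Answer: 42427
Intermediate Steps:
k(Q, w) = w² + 10*Q (k(Q, w) = 10*Q + w² = w² + 10*Q)
S(s) = -9 - 9*s (S(s) = s - (3² + 10*s) = s - (9 + 10*s) = s + (-9 - 10*s) = -9 - 9*s)
41986 - S(48) = 41986 - (-9 - 9*48) = 41986 - (-9 - 432) = 41986 - 1*(-441) = 41986 + 441 = 42427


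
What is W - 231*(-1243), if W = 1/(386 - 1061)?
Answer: 193814774/675 ≈ 2.8713e+5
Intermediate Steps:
W = -1/675 (W = 1/(-675) = -1/675 ≈ -0.0014815)
W - 231*(-1243) = -1/675 - 231*(-1243) = -1/675 + 287133 = 193814774/675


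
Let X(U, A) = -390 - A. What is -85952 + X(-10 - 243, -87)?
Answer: -86255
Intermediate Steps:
-85952 + X(-10 - 243, -87) = -85952 + (-390 - 1*(-87)) = -85952 + (-390 + 87) = -85952 - 303 = -86255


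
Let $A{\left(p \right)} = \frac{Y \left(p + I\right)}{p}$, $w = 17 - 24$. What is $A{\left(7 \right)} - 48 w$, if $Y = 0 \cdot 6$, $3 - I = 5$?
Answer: $336$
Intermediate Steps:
$I = -2$ ($I = 3 - 5 = -2$)
$Y = 0$
$w = -7$ ($w = 17 - 24 = -7$)
$A{\left(p \right)} = 0$ ($A{\left(p \right)} = \frac{0 \left(p - 2\right)}{p} = \frac{0 \left(-2 + p\right)}{p} = \frac{0}{p} = 0$)
$A{\left(7 \right)} - 48 w = 0 - -336 = 0 + 336 = 336$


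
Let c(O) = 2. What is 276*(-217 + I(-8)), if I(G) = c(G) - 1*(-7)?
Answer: -57408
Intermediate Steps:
I(G) = 9 (I(G) = 2 - 1*(-7) = 2 + 7 = 9)
276*(-217 + I(-8)) = 276*(-217 + 9) = 276*(-208) = -57408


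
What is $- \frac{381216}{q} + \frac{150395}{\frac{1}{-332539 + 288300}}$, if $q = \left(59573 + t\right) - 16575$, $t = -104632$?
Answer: $- \frac{205035497998277}{30817} \approx -6.6533 \cdot 10^{9}$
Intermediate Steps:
$q = -61634$ ($q = \left(59573 - 104632\right) - 16575 = -45059 - 16575 = -61634$)
$- \frac{381216}{q} + \frac{150395}{\frac{1}{-332539 + 288300}} = - \frac{381216}{-61634} + \frac{150395}{\frac{1}{-332539 + 288300}} = \left(-381216\right) \left(- \frac{1}{61634}\right) + \frac{150395}{\frac{1}{-44239}} = \frac{190608}{30817} + \frac{150395}{- \frac{1}{44239}} = \frac{190608}{30817} + 150395 \left(-44239\right) = \frac{190608}{30817} - 6653324405 = - \frac{205035497998277}{30817}$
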